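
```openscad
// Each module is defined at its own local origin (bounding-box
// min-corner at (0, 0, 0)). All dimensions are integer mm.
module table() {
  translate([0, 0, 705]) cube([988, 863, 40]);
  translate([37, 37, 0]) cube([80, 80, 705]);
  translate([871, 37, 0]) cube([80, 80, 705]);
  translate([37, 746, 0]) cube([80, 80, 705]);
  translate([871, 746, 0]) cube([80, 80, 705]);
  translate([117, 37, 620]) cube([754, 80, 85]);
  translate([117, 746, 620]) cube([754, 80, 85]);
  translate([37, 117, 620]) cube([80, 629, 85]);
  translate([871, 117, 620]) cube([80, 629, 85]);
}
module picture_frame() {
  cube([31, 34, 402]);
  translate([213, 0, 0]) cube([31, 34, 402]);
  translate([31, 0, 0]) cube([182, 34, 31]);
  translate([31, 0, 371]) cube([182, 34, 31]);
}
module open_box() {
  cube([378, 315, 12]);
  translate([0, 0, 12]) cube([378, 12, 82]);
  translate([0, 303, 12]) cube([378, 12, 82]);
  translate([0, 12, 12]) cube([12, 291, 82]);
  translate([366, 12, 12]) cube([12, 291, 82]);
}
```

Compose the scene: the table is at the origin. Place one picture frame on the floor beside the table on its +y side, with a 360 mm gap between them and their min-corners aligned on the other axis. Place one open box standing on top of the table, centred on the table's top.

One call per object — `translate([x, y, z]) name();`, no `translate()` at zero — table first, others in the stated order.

table();
translate([0, 1223, 0]) picture_frame();
translate([305, 274, 745]) open_box();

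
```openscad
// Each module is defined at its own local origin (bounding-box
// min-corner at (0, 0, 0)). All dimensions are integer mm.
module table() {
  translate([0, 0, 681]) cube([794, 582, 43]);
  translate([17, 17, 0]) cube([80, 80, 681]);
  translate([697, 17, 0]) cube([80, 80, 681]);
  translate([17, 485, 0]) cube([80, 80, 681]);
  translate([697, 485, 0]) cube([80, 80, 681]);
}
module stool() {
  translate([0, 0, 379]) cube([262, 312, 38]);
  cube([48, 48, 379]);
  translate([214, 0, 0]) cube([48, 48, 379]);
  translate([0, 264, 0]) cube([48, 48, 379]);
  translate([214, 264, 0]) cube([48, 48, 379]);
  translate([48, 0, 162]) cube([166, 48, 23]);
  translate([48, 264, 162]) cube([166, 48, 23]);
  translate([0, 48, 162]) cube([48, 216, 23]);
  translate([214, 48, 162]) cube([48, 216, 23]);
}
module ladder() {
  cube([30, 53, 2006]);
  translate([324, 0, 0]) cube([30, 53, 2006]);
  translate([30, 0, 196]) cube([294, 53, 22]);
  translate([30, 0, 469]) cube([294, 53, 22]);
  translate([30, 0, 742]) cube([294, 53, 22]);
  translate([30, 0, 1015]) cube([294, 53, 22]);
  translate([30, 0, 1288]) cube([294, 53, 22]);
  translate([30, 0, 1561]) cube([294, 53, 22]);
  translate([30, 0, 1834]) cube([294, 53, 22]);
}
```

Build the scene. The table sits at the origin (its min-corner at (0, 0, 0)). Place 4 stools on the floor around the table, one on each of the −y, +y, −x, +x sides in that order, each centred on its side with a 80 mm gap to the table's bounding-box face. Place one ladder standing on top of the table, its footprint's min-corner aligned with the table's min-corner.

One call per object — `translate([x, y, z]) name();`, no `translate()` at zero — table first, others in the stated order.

table();
translate([266, -392, 0]) stool();
translate([266, 662, 0]) stool();
translate([-342, 135, 0]) stool();
translate([874, 135, 0]) stool();
translate([0, 0, 724]) ladder();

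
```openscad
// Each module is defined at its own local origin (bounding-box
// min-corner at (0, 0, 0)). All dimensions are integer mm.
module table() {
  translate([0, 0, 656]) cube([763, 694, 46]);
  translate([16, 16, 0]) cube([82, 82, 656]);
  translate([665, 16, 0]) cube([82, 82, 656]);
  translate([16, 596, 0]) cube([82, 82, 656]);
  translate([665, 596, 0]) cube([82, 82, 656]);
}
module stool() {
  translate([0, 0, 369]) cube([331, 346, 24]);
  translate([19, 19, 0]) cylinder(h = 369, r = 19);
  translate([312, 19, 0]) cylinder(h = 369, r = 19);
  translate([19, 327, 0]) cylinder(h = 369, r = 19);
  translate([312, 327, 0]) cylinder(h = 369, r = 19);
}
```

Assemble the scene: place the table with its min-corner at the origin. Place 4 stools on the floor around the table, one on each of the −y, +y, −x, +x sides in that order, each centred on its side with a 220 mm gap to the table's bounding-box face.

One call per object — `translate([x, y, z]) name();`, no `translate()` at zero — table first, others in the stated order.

table();
translate([216, -566, 0]) stool();
translate([216, 914, 0]) stool();
translate([-551, 174, 0]) stool();
translate([983, 174, 0]) stool();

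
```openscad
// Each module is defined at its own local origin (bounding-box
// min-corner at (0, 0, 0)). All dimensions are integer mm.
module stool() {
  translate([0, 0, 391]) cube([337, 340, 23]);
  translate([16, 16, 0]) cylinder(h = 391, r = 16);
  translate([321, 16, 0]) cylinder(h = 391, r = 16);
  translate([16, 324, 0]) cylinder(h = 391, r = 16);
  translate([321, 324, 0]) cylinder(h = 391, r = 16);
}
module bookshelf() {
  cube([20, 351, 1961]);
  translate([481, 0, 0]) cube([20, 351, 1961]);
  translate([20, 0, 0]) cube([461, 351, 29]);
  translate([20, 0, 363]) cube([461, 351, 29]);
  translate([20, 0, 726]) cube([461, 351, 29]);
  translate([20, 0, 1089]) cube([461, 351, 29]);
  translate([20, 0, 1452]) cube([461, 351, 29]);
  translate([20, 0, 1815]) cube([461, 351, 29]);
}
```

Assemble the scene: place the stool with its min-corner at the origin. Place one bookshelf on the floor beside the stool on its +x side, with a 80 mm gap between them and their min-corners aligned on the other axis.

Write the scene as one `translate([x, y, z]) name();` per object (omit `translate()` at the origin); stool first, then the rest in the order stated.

stool();
translate([417, 0, 0]) bookshelf();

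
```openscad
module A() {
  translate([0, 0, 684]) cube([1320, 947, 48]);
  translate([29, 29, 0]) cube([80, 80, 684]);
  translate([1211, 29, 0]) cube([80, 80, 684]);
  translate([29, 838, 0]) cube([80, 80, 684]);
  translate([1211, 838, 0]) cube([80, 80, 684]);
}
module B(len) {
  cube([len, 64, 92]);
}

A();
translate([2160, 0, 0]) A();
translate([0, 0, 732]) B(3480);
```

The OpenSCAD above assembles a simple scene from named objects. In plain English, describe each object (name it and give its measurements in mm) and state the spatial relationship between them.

A is a table: top 1320 mm (x) × 947 mm (y), 48 mm thick, upper face at z = 732 mm, on four 80×80 mm square legs, each inset 29 mm from the nearest pair of top edges, running from z = 0 to the bottom of the top.

B is a rectangular beam 3480 mm long (x), 64 mm deep (y), 92 mm thick (z).

The beam spans the tops of two tables placed 840 mm apart, resting at z = 732 mm.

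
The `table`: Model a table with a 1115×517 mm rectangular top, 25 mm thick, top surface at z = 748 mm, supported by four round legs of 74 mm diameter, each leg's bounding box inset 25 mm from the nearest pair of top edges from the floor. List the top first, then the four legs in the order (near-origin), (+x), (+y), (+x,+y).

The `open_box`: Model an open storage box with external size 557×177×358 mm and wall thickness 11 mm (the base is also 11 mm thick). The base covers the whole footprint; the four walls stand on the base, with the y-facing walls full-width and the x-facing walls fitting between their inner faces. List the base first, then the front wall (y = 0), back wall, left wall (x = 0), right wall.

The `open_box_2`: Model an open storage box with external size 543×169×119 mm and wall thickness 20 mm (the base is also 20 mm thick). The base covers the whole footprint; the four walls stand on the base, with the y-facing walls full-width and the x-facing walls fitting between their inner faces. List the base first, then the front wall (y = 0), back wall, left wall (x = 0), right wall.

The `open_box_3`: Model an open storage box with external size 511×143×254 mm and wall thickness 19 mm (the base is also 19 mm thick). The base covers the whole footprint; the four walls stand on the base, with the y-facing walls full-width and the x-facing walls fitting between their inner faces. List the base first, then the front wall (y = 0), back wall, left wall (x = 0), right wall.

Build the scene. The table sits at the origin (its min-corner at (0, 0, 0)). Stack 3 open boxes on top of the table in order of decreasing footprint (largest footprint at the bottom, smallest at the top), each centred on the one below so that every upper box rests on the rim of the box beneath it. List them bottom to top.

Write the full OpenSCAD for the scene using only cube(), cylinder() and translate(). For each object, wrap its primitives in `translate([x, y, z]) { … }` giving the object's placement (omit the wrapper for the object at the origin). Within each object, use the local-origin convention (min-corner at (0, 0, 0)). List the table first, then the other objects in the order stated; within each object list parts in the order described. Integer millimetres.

translate([0, 0, 723]) cube([1115, 517, 25]);
translate([62, 62, 0]) cylinder(h = 723, r = 37);
translate([1053, 62, 0]) cylinder(h = 723, r = 37);
translate([62, 455, 0]) cylinder(h = 723, r = 37);
translate([1053, 455, 0]) cylinder(h = 723, r = 37);
translate([279, 170, 748]) {
  cube([557, 177, 11]);
  translate([0, 0, 11]) cube([557, 11, 347]);
  translate([0, 166, 11]) cube([557, 11, 347]);
  translate([0, 11, 11]) cube([11, 155, 347]);
  translate([546, 11, 11]) cube([11, 155, 347]);
}
translate([286, 174, 1106]) {
  cube([543, 169, 20]);
  translate([0, 0, 20]) cube([543, 20, 99]);
  translate([0, 149, 20]) cube([543, 20, 99]);
  translate([0, 20, 20]) cube([20, 129, 99]);
  translate([523, 20, 20]) cube([20, 129, 99]);
}
translate([302, 187, 1225]) {
  cube([511, 143, 19]);
  translate([0, 0, 19]) cube([511, 19, 235]);
  translate([0, 124, 19]) cube([511, 19, 235]);
  translate([0, 19, 19]) cube([19, 105, 235]);
  translate([492, 19, 19]) cube([19, 105, 235]);
}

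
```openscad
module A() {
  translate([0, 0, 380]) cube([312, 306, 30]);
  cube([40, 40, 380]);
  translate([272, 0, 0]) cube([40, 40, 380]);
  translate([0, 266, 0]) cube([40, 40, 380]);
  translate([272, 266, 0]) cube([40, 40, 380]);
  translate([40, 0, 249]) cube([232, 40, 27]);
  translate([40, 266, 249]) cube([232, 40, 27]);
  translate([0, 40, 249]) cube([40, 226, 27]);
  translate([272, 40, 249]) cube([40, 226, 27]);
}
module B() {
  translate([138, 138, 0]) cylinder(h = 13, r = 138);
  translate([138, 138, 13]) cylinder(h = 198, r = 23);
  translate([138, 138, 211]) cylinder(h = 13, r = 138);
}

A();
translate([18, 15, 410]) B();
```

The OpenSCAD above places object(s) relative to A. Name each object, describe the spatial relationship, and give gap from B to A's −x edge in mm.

A is a stool. B is a spool. The spool is on top of the stool, centred. The gap from the spool to the stool's −x edge is 18 mm.

The spool's min-x is at 18; the stool's min-x is 0; gap = 18 mm.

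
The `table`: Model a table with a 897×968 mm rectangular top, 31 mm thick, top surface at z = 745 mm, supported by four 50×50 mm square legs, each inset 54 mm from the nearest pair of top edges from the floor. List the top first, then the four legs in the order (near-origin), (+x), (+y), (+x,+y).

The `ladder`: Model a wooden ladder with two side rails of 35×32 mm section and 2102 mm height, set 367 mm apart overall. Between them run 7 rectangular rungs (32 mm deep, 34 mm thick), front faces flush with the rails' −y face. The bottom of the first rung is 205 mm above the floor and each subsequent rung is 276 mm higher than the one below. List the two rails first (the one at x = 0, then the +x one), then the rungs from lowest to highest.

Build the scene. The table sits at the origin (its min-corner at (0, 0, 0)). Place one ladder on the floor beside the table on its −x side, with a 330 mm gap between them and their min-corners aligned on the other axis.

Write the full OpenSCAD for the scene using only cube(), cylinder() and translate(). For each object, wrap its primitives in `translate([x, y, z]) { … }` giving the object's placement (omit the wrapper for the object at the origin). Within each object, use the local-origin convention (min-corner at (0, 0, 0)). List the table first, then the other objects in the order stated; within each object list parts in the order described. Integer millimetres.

translate([0, 0, 714]) cube([897, 968, 31]);
translate([54, 54, 0]) cube([50, 50, 714]);
translate([793, 54, 0]) cube([50, 50, 714]);
translate([54, 864, 0]) cube([50, 50, 714]);
translate([793, 864, 0]) cube([50, 50, 714]);
translate([-697, 0, 0]) {
  cube([35, 32, 2102]);
  translate([332, 0, 0]) cube([35, 32, 2102]);
  translate([35, 0, 205]) cube([297, 32, 34]);
  translate([35, 0, 481]) cube([297, 32, 34]);
  translate([35, 0, 757]) cube([297, 32, 34]);
  translate([35, 0, 1033]) cube([297, 32, 34]);
  translate([35, 0, 1309]) cube([297, 32, 34]);
  translate([35, 0, 1585]) cube([297, 32, 34]);
  translate([35, 0, 1861]) cube([297, 32, 34]);
}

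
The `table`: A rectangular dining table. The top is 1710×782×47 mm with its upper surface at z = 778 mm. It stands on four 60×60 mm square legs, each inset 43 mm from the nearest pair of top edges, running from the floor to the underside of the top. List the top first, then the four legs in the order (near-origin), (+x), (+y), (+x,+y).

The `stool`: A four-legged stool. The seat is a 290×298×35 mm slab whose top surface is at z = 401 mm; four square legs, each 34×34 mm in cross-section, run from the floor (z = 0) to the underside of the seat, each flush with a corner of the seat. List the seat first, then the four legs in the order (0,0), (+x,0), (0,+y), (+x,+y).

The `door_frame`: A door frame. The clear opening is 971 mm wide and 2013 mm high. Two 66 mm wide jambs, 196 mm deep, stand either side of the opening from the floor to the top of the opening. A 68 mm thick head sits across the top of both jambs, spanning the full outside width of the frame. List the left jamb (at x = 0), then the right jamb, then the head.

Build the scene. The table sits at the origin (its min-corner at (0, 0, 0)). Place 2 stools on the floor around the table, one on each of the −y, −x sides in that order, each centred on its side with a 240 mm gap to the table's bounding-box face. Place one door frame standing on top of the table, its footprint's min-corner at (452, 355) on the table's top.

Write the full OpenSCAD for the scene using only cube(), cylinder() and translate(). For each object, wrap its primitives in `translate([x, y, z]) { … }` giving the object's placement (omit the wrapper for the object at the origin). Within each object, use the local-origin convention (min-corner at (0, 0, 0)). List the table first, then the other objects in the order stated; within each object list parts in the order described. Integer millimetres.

translate([0, 0, 731]) cube([1710, 782, 47]);
translate([43, 43, 0]) cube([60, 60, 731]);
translate([1607, 43, 0]) cube([60, 60, 731]);
translate([43, 679, 0]) cube([60, 60, 731]);
translate([1607, 679, 0]) cube([60, 60, 731]);
translate([710, -538, 0]) {
  translate([0, 0, 366]) cube([290, 298, 35]);
  cube([34, 34, 366]);
  translate([256, 0, 0]) cube([34, 34, 366]);
  translate([0, 264, 0]) cube([34, 34, 366]);
  translate([256, 264, 0]) cube([34, 34, 366]);
}
translate([-530, 242, 0]) {
  translate([0, 0, 366]) cube([290, 298, 35]);
  cube([34, 34, 366]);
  translate([256, 0, 0]) cube([34, 34, 366]);
  translate([0, 264, 0]) cube([34, 34, 366]);
  translate([256, 264, 0]) cube([34, 34, 366]);
}
translate([452, 355, 778]) {
  cube([66, 196, 2013]);
  translate([1037, 0, 0]) cube([66, 196, 2013]);
  translate([0, 0, 2013]) cube([1103, 196, 68]);
}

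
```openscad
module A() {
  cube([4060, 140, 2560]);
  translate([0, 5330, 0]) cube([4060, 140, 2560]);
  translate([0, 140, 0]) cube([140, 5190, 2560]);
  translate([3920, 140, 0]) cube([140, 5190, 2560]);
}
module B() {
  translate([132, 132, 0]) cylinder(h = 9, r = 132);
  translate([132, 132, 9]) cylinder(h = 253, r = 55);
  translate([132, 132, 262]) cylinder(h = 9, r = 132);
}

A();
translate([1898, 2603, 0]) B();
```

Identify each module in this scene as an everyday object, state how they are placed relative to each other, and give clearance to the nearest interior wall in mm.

A is a house frame. B is a spool. The spool sits inside the house frame, centred. The clearance to the nearest interior wall is 1758 mm.

Clearances: x = 1758, y = 2463; minimum 1758 mm.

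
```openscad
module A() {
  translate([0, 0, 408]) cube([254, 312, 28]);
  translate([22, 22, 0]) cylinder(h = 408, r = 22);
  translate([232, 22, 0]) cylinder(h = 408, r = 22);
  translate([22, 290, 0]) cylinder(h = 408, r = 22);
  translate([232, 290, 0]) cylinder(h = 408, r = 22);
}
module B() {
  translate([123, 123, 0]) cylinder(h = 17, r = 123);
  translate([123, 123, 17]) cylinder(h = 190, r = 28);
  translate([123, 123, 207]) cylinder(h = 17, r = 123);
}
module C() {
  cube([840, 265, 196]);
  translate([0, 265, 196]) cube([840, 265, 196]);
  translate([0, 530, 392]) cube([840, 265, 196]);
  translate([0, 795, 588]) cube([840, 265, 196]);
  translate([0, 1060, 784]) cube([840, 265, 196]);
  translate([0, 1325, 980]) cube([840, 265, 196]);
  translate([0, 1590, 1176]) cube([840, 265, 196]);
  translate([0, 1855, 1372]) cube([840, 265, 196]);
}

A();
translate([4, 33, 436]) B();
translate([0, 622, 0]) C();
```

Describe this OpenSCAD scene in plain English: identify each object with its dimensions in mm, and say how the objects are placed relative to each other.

A is a four-legged stool. The seat is a 254×312×28 mm slab whose top surface is at z = 436 mm; four round legs, each 44 mm in diameter, run from the floor (z = 0) to the underside of the seat, each leg's axis is inset half a diameter from the nearest pair of seat edges (so the leg's bounding box is flush with the corner).

B is a spool: two coaxial disc flanges of radius 123 mm and thickness 17 mm, joined by a core cylinder of radius 28 mm and height 190 mm. The lower flange rests on z = 0 and the three cylinders share a vertical axis.

C is a run of 8 identical solid stair steps. Each tread is 840×265 mm and each step block is 196 mm high. Step 1 rests on the floor; step k is offset from step 1 by (k−1)×265 mm in y and (k−1)×196 mm in z.

The spool is on top of the stool, centred. The staircase is on the floor beside the stool on its +y side.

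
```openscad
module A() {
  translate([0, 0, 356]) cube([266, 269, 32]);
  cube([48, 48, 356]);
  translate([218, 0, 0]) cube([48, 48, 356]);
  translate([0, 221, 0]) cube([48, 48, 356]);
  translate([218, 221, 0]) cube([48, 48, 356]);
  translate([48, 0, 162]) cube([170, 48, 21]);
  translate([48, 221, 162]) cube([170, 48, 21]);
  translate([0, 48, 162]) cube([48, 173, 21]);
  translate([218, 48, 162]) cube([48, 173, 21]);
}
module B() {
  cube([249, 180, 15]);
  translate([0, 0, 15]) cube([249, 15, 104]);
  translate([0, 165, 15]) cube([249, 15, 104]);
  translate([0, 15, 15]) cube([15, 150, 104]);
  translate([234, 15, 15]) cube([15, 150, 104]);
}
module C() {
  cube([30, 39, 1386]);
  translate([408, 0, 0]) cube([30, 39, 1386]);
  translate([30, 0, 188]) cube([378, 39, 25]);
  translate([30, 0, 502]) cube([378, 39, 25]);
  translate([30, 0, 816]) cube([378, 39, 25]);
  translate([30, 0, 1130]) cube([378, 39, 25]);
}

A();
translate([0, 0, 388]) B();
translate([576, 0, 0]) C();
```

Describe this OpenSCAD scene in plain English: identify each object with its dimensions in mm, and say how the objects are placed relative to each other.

A is a simple wooden stool: a rectangular seat 266 mm (x) by 269 mm (y), 32 mm thick, top face at z = 388 mm, on four square legs, each 48×48 mm in cross-section. The legs rest on z = 0, each flush with a corner of the seat. Four stretchers, 48 mm wide and 21 mm tall, connect adjacent legs with their undersides at z = 162 mm, each running between the inner faces of the legs it joins and aligned with the legs' outer faces on the other axis.

B is an open-topped rectangular box: outside dimensions 249×180×119 mm, with a uniform wall and base thickness of 15 mm. The base is a full 249×180 slab on the floor; four walls sit on top of the base. The front and back walls (the −y and +y sides) span the full width; the two side walls fit between them.

C is a straight ladder. Two 30×39 mm vertical rails, 1386 mm tall, stand 438 mm apart (outside-to-outside) with their front faces coplanar on the −y side. 4 rungs, each 39 mm deep and 25 mm tall, span between the inner faces of the rails, front faces flush with the rails. The lowest rung's underside is at z = 188 mm and rungs are spaced 314 mm apart (underside to underside).

The open box is on top of the stool. The ladder is on the floor beside the stool on its +x side.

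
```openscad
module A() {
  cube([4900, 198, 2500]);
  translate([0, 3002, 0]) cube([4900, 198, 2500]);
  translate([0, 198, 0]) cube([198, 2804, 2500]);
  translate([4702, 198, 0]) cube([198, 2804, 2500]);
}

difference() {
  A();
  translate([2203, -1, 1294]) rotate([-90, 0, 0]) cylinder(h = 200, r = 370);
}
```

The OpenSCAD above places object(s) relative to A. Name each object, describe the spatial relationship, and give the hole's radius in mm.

A is a house frame. The house frame has a circular hole through its front wall. The hole's radius is 370 mm.

The subtracted cylinder has r = 370 mm.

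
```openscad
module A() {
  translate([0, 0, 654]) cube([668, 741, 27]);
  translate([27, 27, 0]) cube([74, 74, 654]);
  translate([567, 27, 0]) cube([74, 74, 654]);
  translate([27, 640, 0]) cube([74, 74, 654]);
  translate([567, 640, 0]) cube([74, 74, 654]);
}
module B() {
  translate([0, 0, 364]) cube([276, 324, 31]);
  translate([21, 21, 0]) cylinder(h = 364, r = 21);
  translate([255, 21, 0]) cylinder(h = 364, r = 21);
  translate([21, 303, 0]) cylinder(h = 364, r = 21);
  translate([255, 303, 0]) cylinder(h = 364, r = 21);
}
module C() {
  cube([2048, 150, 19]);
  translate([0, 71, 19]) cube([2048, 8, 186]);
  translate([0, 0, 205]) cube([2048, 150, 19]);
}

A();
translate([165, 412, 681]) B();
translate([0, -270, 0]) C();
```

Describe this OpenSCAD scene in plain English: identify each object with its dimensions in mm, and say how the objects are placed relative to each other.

A is a table: top 668 mm (x) × 741 mm (y), 27 mm thick, upper face at z = 681 mm, on four 74×74 mm square legs, each inset 27 mm from the nearest pair of top edges, running from z = 0 to the bottom of the top.

B is a four-legged stool. The seat is 276×324 mm, 31 mm thick, top at z = 395 mm. It stands on four round legs, each 42 mm in diameter, from z = 0 to the seat underside, each leg's axis is inset half a diameter from the nearest pair of seat edges (so the leg's bounding box is flush with the corner).

C is an I-beam lying along x, 2048 mm long. Overall section height 224 mm. Two flanges 150 mm wide (y) and 19 mm thick, one on the floor and one at the top; a web 8 mm thick runs between them, centred on the flange width.

The stool is on top of the table. The I-beam is on the floor beside the table on its −y side.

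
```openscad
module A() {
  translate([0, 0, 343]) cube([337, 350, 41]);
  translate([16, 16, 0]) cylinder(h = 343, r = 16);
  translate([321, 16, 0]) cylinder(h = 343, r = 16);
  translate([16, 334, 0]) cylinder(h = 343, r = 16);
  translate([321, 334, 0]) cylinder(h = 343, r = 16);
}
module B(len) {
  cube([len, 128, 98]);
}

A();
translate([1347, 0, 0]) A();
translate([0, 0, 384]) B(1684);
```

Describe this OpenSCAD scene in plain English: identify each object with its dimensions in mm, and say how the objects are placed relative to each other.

A is a four-legged stool. The seat is a 337×350×41 mm slab whose top surface is at z = 384 mm; four round legs, each 32 mm in diameter, run from the floor (z = 0) to the underside of the seat, each leg's axis is inset half a diameter from the nearest pair of seat edges (so the leg's bounding box is flush with the corner).

B is a rectangular beam 1684 mm long (x), 128 mm deep (y), 98 mm thick (z).

The beam spans the tops of two stools placed 1010 mm apart, resting at z = 384 mm.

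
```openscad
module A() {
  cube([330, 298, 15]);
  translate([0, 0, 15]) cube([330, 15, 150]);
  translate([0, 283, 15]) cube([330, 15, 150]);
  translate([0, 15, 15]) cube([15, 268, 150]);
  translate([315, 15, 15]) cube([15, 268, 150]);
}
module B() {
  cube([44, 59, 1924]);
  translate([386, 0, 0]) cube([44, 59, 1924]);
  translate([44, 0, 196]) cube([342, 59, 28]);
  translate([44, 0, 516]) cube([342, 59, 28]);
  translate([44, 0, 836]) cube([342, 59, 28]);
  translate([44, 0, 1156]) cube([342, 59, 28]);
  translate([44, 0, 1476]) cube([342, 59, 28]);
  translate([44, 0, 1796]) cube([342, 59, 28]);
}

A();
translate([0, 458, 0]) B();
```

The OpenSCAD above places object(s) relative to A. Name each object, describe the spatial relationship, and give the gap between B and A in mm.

The ladder's nearest face is 160 mm from the open box's +y face.

A is an open box. B is a ladder. The ladder is on the floor beside the open box on its +y side. The gap between the ladder and the open box is 160 mm.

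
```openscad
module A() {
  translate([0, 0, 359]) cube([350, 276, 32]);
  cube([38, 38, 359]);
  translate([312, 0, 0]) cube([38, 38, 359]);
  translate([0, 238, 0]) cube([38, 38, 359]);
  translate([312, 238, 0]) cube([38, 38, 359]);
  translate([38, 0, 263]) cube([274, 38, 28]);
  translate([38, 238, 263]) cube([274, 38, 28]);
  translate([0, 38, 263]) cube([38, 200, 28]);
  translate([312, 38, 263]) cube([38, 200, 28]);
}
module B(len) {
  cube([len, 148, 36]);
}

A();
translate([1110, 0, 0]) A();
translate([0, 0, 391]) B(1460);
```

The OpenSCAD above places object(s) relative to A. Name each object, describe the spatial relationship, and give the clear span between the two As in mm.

Second stool starts at x = 1110; first ends at x = 350; clear span = 1110 − 350 = 760 mm.

A is a stool. B is a beam. A beam spans the tops of two stools. The clear span between the two stools is 760 mm.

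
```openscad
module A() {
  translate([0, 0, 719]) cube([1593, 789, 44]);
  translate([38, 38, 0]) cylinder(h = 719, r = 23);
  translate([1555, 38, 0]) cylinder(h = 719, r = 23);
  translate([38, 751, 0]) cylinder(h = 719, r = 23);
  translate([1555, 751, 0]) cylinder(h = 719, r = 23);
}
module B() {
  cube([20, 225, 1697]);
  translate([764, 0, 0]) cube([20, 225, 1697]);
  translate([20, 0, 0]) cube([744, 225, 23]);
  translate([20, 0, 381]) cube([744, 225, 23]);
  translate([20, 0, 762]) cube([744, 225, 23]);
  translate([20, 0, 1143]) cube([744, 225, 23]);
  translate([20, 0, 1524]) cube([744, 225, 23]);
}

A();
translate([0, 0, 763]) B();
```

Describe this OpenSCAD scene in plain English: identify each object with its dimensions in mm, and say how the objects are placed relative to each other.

A is a table: top 1593 mm (x) × 789 mm (y), 44 mm thick, upper face at z = 763 mm, on four round legs of 46 mm diameter, each leg's bounding box inset 15 mm from the nearest pair of top edges, running from z = 0 to the bottom of the top.

B is an open bookshelf. Two side panels, each 20 mm thick, 225 mm deep and 1697 mm tall, stand 784 mm apart (outside-to-outside). Between them sit 5 shelves, each 23 mm thick and 225 mm deep, spanning the full gap between the sides. The bottom shelf rests on the floor (its underside at z = 0) and the clear gap between one shelf's top and the next shelf's underside is 358 mm.

The bookshelf is on top of the table.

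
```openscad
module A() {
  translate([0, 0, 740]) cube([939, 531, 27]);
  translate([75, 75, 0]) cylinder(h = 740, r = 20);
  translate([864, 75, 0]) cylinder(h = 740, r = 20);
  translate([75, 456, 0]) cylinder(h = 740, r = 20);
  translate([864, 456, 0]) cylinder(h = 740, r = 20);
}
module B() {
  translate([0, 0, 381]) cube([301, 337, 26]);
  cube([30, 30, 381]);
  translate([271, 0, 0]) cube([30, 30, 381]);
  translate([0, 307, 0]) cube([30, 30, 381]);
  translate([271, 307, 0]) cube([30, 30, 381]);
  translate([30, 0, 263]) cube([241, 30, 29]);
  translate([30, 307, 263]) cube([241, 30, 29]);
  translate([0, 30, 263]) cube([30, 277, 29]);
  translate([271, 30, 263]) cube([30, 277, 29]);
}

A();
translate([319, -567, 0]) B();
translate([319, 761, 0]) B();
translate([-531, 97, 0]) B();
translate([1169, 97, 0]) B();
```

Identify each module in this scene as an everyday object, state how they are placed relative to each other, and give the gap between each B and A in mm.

Each stool's nearest face is 230 mm from the table's bounding box.

A is a table. B is a stool. Four stools sit around the table at the −y, +y, −x, +x sides. The gap between each stool and the table is 230 mm.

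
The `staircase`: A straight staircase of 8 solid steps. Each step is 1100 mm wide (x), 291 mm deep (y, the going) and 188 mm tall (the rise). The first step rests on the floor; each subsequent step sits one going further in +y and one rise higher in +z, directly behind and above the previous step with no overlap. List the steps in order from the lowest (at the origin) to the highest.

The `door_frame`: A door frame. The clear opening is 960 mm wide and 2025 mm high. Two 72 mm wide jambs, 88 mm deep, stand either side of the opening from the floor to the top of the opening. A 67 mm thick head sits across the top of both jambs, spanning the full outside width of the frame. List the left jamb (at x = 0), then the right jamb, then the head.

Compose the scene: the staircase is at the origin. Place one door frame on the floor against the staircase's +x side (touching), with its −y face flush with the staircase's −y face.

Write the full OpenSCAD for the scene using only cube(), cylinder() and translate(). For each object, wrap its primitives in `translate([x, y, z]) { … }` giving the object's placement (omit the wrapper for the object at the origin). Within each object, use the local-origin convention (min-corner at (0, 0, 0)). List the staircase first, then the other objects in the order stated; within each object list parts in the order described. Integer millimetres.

cube([1100, 291, 188]);
translate([0, 291, 188]) cube([1100, 291, 188]);
translate([0, 582, 376]) cube([1100, 291, 188]);
translate([0, 873, 564]) cube([1100, 291, 188]);
translate([0, 1164, 752]) cube([1100, 291, 188]);
translate([0, 1455, 940]) cube([1100, 291, 188]);
translate([0, 1746, 1128]) cube([1100, 291, 188]);
translate([0, 2037, 1316]) cube([1100, 291, 188]);
translate([1100, 0, 0]) {
  cube([72, 88, 2025]);
  translate([1032, 0, 0]) cube([72, 88, 2025]);
  translate([0, 0, 2025]) cube([1104, 88, 67]);
}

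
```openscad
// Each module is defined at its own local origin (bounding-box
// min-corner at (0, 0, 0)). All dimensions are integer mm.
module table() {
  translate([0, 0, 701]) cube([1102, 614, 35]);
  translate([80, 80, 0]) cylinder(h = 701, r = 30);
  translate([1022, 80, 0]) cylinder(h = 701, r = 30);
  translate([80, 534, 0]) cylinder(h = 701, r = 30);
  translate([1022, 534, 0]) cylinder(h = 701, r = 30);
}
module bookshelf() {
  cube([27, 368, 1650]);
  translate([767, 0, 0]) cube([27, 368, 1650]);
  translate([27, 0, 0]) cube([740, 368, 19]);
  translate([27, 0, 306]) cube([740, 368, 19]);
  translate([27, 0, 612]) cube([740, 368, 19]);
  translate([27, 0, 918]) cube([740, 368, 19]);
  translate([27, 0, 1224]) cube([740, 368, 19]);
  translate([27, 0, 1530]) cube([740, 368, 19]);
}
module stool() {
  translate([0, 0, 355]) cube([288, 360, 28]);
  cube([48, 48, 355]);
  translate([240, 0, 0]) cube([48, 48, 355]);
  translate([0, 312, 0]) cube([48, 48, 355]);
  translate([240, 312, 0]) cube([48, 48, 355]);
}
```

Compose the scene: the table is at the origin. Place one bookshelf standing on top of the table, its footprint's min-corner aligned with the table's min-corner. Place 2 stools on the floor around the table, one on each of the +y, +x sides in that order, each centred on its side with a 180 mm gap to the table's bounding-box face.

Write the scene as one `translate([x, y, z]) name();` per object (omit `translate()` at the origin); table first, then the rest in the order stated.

table();
translate([0, 0, 736]) bookshelf();
translate([407, 794, 0]) stool();
translate([1282, 127, 0]) stool();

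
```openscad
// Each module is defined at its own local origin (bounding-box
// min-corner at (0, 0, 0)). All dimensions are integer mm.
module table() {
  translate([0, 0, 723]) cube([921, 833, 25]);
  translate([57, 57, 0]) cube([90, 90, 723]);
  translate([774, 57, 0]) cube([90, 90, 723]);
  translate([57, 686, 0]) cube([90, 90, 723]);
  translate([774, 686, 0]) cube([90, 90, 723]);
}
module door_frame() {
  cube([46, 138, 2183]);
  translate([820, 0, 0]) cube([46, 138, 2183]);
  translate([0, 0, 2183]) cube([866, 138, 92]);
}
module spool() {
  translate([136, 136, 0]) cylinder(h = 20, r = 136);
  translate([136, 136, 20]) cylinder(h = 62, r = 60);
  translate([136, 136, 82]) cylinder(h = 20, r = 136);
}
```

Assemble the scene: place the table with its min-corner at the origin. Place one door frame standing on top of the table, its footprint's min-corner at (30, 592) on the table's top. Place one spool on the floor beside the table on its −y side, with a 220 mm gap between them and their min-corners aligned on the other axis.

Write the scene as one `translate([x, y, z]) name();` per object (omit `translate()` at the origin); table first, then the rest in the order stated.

table();
translate([30, 592, 748]) door_frame();
translate([0, -492, 0]) spool();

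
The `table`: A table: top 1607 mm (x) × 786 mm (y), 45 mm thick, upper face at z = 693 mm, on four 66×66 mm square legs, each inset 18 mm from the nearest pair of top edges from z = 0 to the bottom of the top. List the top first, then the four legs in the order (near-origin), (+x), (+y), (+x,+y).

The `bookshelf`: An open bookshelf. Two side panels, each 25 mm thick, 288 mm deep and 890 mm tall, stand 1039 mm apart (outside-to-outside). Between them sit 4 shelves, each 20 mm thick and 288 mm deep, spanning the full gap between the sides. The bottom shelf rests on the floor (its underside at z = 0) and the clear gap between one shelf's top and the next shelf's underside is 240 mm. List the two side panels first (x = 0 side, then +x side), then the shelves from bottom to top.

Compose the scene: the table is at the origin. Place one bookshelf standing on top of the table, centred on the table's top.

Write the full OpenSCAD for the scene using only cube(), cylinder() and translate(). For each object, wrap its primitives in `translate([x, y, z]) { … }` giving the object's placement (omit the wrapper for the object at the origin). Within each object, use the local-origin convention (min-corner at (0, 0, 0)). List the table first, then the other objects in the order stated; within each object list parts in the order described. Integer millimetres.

translate([0, 0, 648]) cube([1607, 786, 45]);
translate([18, 18, 0]) cube([66, 66, 648]);
translate([1523, 18, 0]) cube([66, 66, 648]);
translate([18, 702, 0]) cube([66, 66, 648]);
translate([1523, 702, 0]) cube([66, 66, 648]);
translate([284, 249, 693]) {
  cube([25, 288, 890]);
  translate([1014, 0, 0]) cube([25, 288, 890]);
  translate([25, 0, 0]) cube([989, 288, 20]);
  translate([25, 0, 260]) cube([989, 288, 20]);
  translate([25, 0, 520]) cube([989, 288, 20]);
  translate([25, 0, 780]) cube([989, 288, 20]);
}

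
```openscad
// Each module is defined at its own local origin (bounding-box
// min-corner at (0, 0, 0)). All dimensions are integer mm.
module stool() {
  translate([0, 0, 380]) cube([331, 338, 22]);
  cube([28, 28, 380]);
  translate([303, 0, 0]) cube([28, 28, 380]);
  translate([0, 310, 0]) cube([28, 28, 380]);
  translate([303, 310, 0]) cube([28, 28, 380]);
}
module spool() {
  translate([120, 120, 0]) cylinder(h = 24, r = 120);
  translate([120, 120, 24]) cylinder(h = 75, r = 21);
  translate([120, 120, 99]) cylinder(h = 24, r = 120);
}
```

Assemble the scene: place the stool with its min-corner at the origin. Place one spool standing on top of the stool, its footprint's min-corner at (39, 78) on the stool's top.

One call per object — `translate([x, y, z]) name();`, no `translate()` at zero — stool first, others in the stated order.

stool();
translate([39, 78, 402]) spool();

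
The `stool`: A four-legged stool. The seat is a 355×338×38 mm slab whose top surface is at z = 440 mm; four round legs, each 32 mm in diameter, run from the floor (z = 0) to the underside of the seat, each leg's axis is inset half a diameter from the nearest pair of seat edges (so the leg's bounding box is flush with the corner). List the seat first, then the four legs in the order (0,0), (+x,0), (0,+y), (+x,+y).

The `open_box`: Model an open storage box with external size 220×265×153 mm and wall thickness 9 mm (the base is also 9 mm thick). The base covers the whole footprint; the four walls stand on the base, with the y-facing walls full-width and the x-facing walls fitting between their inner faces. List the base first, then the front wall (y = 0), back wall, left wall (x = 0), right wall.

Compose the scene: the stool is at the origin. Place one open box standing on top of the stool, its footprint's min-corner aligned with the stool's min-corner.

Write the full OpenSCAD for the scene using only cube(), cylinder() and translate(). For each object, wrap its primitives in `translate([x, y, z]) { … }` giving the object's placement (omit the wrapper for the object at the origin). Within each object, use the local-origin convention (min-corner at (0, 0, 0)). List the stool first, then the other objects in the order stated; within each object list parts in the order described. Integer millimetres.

translate([0, 0, 402]) cube([355, 338, 38]);
translate([16, 16, 0]) cylinder(h = 402, r = 16);
translate([339, 16, 0]) cylinder(h = 402, r = 16);
translate([16, 322, 0]) cylinder(h = 402, r = 16);
translate([339, 322, 0]) cylinder(h = 402, r = 16);
translate([0, 0, 440]) {
  cube([220, 265, 9]);
  translate([0, 0, 9]) cube([220, 9, 144]);
  translate([0, 256, 9]) cube([220, 9, 144]);
  translate([0, 9, 9]) cube([9, 247, 144]);
  translate([211, 9, 9]) cube([9, 247, 144]);
}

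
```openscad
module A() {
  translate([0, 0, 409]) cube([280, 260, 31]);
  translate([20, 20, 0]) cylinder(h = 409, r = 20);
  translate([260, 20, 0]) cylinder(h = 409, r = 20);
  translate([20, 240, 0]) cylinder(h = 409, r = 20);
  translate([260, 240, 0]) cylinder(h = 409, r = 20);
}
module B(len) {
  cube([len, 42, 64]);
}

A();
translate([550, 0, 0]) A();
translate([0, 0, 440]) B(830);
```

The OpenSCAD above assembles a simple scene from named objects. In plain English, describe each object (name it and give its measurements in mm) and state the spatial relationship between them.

A is a four-legged stool. The seat is 280×260 mm, 31 mm thick, top at z = 440 mm. It stands on four round legs, each 40 mm in diameter, from z = 0 to the seat underside, each leg's axis is inset half a diameter from the nearest pair of seat edges (so the leg's bounding box is flush with the corner).

B is a rectangular beam 830 mm long (x), 42 mm deep (y), 64 mm thick (z).

The beam spans the tops of two stools placed 270 mm apart, resting at z = 440 mm.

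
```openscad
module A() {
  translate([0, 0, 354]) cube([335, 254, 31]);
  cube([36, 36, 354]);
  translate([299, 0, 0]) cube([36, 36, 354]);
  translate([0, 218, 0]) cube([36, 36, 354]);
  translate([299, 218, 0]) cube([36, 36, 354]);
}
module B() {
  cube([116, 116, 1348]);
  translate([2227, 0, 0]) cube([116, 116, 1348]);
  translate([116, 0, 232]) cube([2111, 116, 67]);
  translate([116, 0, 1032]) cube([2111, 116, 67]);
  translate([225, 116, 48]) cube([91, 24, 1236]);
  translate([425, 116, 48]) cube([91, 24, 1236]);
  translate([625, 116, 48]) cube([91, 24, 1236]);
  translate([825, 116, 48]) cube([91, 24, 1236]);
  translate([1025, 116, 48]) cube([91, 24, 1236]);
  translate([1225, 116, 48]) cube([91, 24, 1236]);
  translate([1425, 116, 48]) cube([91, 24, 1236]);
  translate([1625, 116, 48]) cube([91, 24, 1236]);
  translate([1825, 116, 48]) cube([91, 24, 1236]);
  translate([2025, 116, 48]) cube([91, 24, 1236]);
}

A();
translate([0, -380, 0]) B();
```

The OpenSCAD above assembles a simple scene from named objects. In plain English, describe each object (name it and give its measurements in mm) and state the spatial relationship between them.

A is a simple wooden stool: a rectangular seat 335 mm (x) by 254 mm (y), 31 mm thick, top face at z = 385 mm, on four square legs, each 36×36 mm in cross-section. The legs rest on z = 0, each flush with a corner of the seat.

B is a fence section. Two 116×116 mm posts, 1348 mm tall, stand on the floor with a clear span of 2111 mm between their inner faces. Two horizontal rails of 116×67 mm section span the gap between the posts with their undersides at z = 232 mm and z = 1032 mm, flush with the posts' −y face. 10 pickets, each 91 mm wide, 24 mm thick and 1236 mm tall, are fixed to the +y face of the rails with their bottoms at z = 48 mm, evenly spaced across the span with equal gaps (rounded down to the nearest mm) at the −x end and between each pair — any rounding remainder accumulates at the +x end.

The fence section is on the floor beside the stool on its −y side.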